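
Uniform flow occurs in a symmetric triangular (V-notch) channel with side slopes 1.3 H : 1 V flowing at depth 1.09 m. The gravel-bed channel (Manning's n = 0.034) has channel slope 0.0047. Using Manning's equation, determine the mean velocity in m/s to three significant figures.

1.15 m/s

A = z·y² = 1.3×1.09² = 1.545 m²
P = 2y√(1+z²) = 2×1.09×√(1+1.3²) = 3.575 m
R = A/P = 1.545/3.575 = 0.4320 m
Q = (1/n)·A·R^(2/3)·S^(1/2) = (1/0.034) × 1.545 × 0.4320^(2/3) × 0.0047^(1/2) = 1.780 m³/s
V = Q/A = 1.780/1.545 = 1.152 m/s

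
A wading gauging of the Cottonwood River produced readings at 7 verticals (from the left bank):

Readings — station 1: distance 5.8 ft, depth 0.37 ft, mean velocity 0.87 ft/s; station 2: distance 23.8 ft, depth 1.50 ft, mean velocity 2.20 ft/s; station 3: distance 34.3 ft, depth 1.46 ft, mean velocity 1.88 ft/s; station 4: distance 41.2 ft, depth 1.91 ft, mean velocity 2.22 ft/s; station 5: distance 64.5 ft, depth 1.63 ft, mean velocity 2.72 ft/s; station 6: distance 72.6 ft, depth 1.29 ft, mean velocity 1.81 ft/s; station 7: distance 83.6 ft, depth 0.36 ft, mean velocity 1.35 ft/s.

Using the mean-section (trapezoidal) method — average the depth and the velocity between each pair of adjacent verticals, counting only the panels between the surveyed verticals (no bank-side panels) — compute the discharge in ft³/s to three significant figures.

Panel 1-2: Δb = 18 ft, d̄ = (0.37+1.50)/2 = 0.935, v̄ = (0.87+2.20)/2 = 1.535 → q = 18×0.935×1.535 = 25.83 ft³/s
Panel 2-3: Δb = 10.5 ft, d̄ = (1.50+1.46)/2 = 1.48, v̄ = (2.20+1.88)/2 = 2.04 → q = 10.5×1.48×2.04 = 31.70 ft³/s
Panel 3-4: Δb = 6.9 ft, d̄ = (1.46+1.91)/2 = 1.685, v̄ = (1.88+2.22)/2 = 2.05 → q = 6.9×1.685×2.05 = 23.83 ft³/s
Panel 4-5: Δb = 23.3 ft, d̄ = (1.91+1.63)/2 = 1.77, v̄ = (2.22+2.72)/2 = 2.47 → q = 23.3×1.77×2.47 = 101.9 ft³/s
Panel 5-6: Δb = 8.1 ft, d̄ = (1.63+1.29)/2 = 1.46, v̄ = (2.72+1.81)/2 = 2.265 → q = 8.1×1.46×2.265 = 26.79 ft³/s
Panel 6-7: Δb = 11 ft, d̄ = (1.29+0.36)/2 = 0.825, v̄ = (1.81+1.35)/2 = 1.58 → q = 11×0.825×1.58 = 14.34 ft³/s
Q = Σ q = 224.4 ft³/s

224 ft³/s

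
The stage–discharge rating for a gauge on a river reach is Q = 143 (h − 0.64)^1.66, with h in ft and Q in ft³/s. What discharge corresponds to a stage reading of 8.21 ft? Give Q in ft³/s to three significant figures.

4120 ft³/s

Q = 143 × (8.21 − 0.64)^1.66 = 143 × 7.57^1.66 = 4118 ft³/s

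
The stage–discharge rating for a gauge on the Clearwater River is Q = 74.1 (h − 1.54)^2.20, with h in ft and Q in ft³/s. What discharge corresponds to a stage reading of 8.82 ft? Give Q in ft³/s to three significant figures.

5840 ft³/s

Q = 74.1 × (8.82 − 1.54)^2.20 = 74.1 × 7.28^2.20 = 5841 ft³/s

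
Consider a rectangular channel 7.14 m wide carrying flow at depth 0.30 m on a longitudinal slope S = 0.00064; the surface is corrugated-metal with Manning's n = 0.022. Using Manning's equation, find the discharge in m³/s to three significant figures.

A = b·y = 7.14 × 0.30 = 2.142 m²
P = b + 2y = 7.14 + 2×0.30 = 7.740 m
R = A/P = 2.142/7.740 = 0.2767 m
Q = (1/n)·A·R^(2/3)·S^(1/2) = (1/0.022) × 2.142 × 0.2767^(2/3) × 0.00064^(1/2) = 1.046 m³/s

1.05 m³/s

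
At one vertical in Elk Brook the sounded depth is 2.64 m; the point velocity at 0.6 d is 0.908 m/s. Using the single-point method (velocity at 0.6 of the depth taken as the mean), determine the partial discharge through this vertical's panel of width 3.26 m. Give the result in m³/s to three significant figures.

v̄ = v₀.₆ = 0.908 m/s
q = v̄ × d × w = 0.9080 × 2.64 × 3.26 = 7.815 m³/s

7.81 m³/s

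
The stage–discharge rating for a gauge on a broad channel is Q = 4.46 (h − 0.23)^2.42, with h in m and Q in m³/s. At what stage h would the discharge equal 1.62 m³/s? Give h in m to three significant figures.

0.888 m

h − h₀ = (Q/C)^(1/b) = (1.62/4.46)^(1/2.42) = 0.6580 m
h = 0.23 + 0.6580 = 0.8880 m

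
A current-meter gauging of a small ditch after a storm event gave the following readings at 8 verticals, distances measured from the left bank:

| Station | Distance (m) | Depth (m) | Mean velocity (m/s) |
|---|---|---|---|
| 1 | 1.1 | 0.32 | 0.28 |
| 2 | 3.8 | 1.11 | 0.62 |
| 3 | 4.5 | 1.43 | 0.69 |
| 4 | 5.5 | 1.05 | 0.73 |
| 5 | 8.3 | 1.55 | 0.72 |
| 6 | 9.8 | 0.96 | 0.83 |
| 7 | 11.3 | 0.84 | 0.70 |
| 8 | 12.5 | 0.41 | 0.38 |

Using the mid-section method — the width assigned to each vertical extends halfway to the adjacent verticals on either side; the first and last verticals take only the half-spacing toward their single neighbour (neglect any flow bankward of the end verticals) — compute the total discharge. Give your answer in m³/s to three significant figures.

8.07 m³/s

w_1 = (3.8 − 1.1)/2 = 1.35 m; q_1 = 0.28 × 0.32 × 1.35 = 0.1210 m³/s
w_2 = (4.5 − 1.1)/2 = 1.7 m; q_2 = 0.62 × 1.11 × 1.7 = 1.170 m³/s
w_3 = (5.5 − 3.8)/2 = 0.85 m; q_3 = 0.69 × 1.43 × 0.85 = 0.8387 m³/s
w_4 = (8.3 − 4.5)/2 = 1.9 m; q_4 = 0.73 × 1.05 × 1.9 = 1.456 m³/s
w_5 = (9.8 − 5.5)/2 = 2.15 m; q_5 = 0.72 × 1.55 × 2.15 = 2.399 m³/s
w_6 = (11.3 − 8.3)/2 = 1.5 m; q_6 = 0.83 × 0.96 × 1.5 = 1.195 m³/s
w_7 = (12.5 − 9.8)/2 = 1.35 m; q_7 = 0.70 × 0.84 × 1.35 = 0.7938 m³/s
w_8 = (12.5 − 11.3)/2 = 0.6 m; q_8 = 0.38 × 0.41 × 0.6 = 0.09348 m³/s
Q = Σ qᵢ = 8.068 m³/s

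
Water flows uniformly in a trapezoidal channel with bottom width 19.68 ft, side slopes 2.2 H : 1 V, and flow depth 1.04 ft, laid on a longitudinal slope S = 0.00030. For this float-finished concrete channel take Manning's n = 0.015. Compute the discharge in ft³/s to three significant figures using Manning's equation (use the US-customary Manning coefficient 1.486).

37.2 ft³/s

A = (b + z·y)·y = (19.68 + 2.2×1.04)×1.04 = 22.85 ft²
P = b + 2y√(1+z²) = 19.68 + 2×1.04×√(1+2.2²) = 24.71 ft
R = A/P = 22.85/24.71 = 0.9247 ft
Q = (1.486/n)·A·R^(2/3)·S^(1/2) = (1.486/0.015) × 22.85 × 0.9247^(2/3) × 0.00030^(1/2) = 37.21 ft³/s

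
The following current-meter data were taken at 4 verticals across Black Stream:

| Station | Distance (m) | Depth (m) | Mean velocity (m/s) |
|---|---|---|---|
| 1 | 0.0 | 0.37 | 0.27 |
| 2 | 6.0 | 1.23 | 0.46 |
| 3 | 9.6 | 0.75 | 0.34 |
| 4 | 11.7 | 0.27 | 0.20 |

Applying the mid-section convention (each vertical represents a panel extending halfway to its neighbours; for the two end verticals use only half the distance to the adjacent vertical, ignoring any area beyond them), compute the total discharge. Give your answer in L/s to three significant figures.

3800 L/s

w_1 = (6.0 − 0.0)/2 = 3 m; q_1 = 0.27 × 0.37 × 3 = 0.2997 m³/s
w_2 = (9.6 − 0.0)/2 = 4.8 m; q_2 = 0.46 × 1.23 × 4.8 = 2.716 m³/s
w_3 = (11.7 − 6.0)/2 = 2.85 m; q_3 = 0.34 × 0.75 × 2.85 = 0.7268 m³/s
w_4 = (11.7 − 9.6)/2 = 1.05 m; q_4 = 0.20 × 0.27 × 1.05 = 0.05670 m³/s
Q = Σ qᵢ = 3.799 m³/s
= 3.799 × 1000 = 3799 L/s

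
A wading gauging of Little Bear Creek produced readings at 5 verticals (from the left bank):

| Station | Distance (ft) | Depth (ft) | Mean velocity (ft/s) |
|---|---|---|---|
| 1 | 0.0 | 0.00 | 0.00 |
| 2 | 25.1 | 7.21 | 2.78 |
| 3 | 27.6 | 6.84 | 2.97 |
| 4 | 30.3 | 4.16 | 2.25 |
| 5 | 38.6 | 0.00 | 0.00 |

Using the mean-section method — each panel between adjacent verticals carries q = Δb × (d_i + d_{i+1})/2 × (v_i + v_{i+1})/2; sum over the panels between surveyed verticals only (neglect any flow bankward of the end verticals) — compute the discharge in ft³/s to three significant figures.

Panel 1-2: Δb = 25.1 ft, d̄ = (0.00+7.21)/2 = 3.605, v̄ = (0.00+2.78)/2 = 1.39 → q = 25.1×3.605×1.39 = 125.8 ft³/s
Panel 2-3: Δb = 2.5 ft, d̄ = (7.21+6.84)/2 = 7.025, v̄ = (2.78+2.97)/2 = 2.875 → q = 2.5×7.025×2.875 = 50.49 ft³/s
Panel 3-4: Δb = 2.7 ft, d̄ = (6.84+4.16)/2 = 5.5, v̄ = (2.97+2.25)/2 = 2.61 → q = 2.7×5.5×2.61 = 38.76 ft³/s
Panel 4-5: Δb = 8.3 ft, d̄ = (4.16+0.00)/2 = 2.08, v̄ = (2.25+0.00)/2 = 1.125 → q = 8.3×2.08×1.125 = 19.42 ft³/s
Q = Σ q = 234.4 ft³/s

234 ft³/s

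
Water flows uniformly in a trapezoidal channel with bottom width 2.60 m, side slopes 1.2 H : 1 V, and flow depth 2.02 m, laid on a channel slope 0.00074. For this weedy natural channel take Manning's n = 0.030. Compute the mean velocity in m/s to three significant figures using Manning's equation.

A = (b + z·y)·y = (2.60 + 1.2×2.02)×2.02 = 10.15 m²
P = b + 2y√(1+z²) = 2.60 + 2×2.02×√(1+1.2²) = 8.911 m
R = A/P = 10.15/8.911 = 1.139 m
Q = (1/n)·A·R^(2/3)·S^(1/2) = (1/0.030) × 10.15 × 1.139^(2/3) × 0.00074^(1/2) = 10.04 m³/s
V = Q/A = 10.04/10.15 = 0.9889 m/s

0.989 m/s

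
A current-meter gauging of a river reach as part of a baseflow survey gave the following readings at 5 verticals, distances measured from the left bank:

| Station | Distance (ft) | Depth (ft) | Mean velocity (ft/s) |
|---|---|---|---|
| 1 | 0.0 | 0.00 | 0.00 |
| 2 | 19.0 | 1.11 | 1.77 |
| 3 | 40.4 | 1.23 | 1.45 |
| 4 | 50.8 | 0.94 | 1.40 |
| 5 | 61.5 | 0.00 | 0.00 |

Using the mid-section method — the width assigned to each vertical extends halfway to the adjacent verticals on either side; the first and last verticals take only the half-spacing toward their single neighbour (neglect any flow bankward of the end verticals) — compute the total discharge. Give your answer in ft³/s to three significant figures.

w_2 = (40.4 − 0.0)/2 = 20.2 ft; q_2 = 1.77 × 1.11 × 20.2 = 39.69 ft³/s
w_3 = (50.8 − 19.0)/2 = 15.9 ft; q_3 = 1.45 × 1.23 × 15.9 = 28.36 ft³/s
w_4 = (61.5 − 40.4)/2 = 10.55 ft; q_4 = 1.40 × 0.94 × 10.55 = 13.88 ft³/s
Stations 1, 5 contribute zero (depth or velocity is 0).
Q = Σ qᵢ = 81.93 ft³/s

81.9 ft³/s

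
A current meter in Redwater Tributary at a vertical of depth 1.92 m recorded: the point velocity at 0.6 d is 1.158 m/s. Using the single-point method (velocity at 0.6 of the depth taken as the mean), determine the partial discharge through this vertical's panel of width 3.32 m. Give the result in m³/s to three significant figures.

7.38 m³/s

v̄ = v₀.₆ = 1.158 m/s
q = v̄ × d × w = 1.158 × 1.92 × 3.32 = 7.382 m³/s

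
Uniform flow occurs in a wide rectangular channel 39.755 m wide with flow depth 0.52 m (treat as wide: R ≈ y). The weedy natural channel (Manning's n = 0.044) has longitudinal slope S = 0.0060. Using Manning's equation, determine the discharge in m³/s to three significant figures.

A = b·y = 39.755 × 0.52 = 20.67 m²
Wide channel: R ≈ y = 0.52 m
Q = (1/n)·A·R^(2/3)·S^(1/2) = (1/0.044) × 20.67 × 0.5200^(2/3) × 0.0060^(1/2) = 23.53 m³/s

23.5 m³/s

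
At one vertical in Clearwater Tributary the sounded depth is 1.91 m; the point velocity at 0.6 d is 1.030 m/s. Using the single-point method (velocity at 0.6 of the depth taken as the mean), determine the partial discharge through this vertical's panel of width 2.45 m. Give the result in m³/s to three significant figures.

4.82 m³/s

v̄ = v₀.₆ = 1.030 m/s
q = v̄ × d × w = 1.030 × 1.91 × 2.45 = 4.820 m³/s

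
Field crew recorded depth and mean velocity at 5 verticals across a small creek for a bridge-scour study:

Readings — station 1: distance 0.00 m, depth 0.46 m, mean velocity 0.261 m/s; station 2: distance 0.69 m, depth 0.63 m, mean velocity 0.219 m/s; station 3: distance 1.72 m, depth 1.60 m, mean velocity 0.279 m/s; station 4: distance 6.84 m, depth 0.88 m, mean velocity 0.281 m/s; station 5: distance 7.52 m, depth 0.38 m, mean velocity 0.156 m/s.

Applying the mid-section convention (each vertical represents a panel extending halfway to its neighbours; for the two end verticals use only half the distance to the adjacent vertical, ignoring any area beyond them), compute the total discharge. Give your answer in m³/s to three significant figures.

w_1 = (0.69 − 0.00)/2 = 0.345 m; q_1 = 0.261 × 0.46 × 0.345 = 0.04142 m³/s
w_2 = (1.72 − 0.00)/2 = 0.86 m; q_2 = 0.219 × 0.63 × 0.86 = 0.1187 m³/s
w_3 = (6.84 − 0.69)/2 = 3.075 m; q_3 = 0.279 × 1.60 × 3.075 = 1.373 m³/s
w_4 = (7.52 − 1.72)/2 = 2.9 m; q_4 = 0.281 × 0.88 × 2.9 = 0.7171 m³/s
w_5 = (7.52 − 6.84)/2 = 0.34 m; q_5 = 0.156 × 0.38 × 0.34 = 0.02016 m³/s
Q = Σ qᵢ = 2.270 m³/s

2.27 m³/s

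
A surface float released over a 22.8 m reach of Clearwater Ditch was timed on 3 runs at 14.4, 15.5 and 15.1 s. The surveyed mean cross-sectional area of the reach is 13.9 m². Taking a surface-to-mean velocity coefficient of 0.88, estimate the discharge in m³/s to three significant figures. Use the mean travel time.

t̄ = (14.4 + 15.5 + 15.1) / 3 = 15 s
v_surface = L / t̄ = 22.8 / 15 = 1.520 m/s
v_mean = 0.88 × 1.520 = 1.338 m/s
Q = A × v_mean = 13.9 × 1.338 = 18.59 m³/s

18.6 m³/s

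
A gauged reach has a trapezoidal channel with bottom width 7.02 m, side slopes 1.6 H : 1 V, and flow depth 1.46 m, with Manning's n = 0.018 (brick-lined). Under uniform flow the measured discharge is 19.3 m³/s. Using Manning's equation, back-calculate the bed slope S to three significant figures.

0.000576

A = (b + z·y)·y = (7.02 + 1.6×1.46)×1.46 = 13.66 m²
P = b + 2y√(1+z²) = 7.02 + 2×1.46×√(1+1.6²) = 12.53 m
R = A/P = 13.66/12.53 = 1.090 m
S = (Q·n / (1·A·R^(2/3)))² = (19.3×0.018 / (1×13.66×1.059))² = 0.0005764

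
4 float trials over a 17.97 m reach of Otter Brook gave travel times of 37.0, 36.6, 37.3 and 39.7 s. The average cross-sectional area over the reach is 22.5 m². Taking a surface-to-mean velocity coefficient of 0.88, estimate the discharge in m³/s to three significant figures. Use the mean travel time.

t̄ = (37.0 + 36.6 + 37.3 + 39.7) / 4 = 37.65 s
v_surface = L / t̄ = 17.97 / 37.65 = 0.4773 m/s
v_mean = 0.88 × 0.4773 = 0.4200 m/s
Q = A × v_mean = 22.5 × 0.4200 = 9.450 m³/s

9.45 m³/s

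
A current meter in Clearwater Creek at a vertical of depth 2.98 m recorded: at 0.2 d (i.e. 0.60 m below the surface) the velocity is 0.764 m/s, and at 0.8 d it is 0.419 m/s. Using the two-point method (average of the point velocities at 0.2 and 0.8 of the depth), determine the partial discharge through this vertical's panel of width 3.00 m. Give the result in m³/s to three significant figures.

5.29 m³/s

v̄ = (0.764 + 0.419) / 2 = 0.5915 m/s
q = v̄ × d × w = 0.5915 × 2.98 × 3.00 = 5.288 m³/s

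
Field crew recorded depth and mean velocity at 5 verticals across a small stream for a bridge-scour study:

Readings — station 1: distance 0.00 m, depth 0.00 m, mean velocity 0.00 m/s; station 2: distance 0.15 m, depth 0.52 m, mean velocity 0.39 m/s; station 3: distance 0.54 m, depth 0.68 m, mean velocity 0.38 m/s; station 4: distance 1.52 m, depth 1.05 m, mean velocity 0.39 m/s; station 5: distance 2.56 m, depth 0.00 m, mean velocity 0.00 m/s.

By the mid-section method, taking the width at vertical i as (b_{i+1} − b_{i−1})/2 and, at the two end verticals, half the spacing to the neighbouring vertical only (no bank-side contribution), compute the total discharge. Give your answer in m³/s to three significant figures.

w_2 = (0.54 − 0.00)/2 = 0.27 m; q_2 = 0.39 × 0.52 × 0.27 = 0.05476 m³/s
w_3 = (1.52 − 0.15)/2 = 0.685 m; q_3 = 0.38 × 0.68 × 0.685 = 0.1770 m³/s
w_4 = (2.56 − 0.54)/2 = 1.01 m; q_4 = 0.39 × 1.05 × 1.01 = 0.4136 m³/s
Stations 1, 5 contribute zero (depth or velocity is 0).
Q = Σ qᵢ = 0.6454 m³/s

0.645 m³/s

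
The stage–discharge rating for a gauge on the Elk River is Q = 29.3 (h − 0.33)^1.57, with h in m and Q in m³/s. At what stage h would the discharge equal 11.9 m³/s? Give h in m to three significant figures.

h − h₀ = (Q/C)^(1/b) = (11.9/29.3)^(1/1.57) = 0.5633 m
h = 0.33 + 0.5633 = 0.8933 m

0.893 m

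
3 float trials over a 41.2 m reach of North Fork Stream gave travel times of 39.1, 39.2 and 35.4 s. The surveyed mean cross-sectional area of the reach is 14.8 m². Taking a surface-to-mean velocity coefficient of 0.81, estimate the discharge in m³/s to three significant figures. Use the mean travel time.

t̄ = (39.1 + 39.2 + 35.4) / 3 = 37.9 s
v_surface = L / t̄ = 41.2 / 37.9 = 1.087 m/s
v_mean = 0.81 × 1.087 = 0.8805 m/s
Q = A × v_mean = 14.8 × 0.8805 = 13.03 m³/s

13.0 m³/s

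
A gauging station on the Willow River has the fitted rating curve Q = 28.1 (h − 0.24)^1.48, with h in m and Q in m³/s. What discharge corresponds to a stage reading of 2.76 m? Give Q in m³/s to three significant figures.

110 m³/s

Q = 28.1 × (2.76 − 0.24)^1.48 = 28.1 × 2.52^1.48 = 110.4 m³/s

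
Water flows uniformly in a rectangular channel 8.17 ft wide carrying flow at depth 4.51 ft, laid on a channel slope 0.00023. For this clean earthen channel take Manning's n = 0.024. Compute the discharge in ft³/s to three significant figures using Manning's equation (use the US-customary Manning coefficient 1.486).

A = b·y = 8.17 × 4.51 = 36.85 ft²
P = b + 2y = 8.17 + 2×4.51 = 17.19 ft
R = A/P = 36.85/17.19 = 2.143 ft
Q = (1.486/n)·A·R^(2/3)·S^(1/2) = (1.486/0.024) × 36.85 × 2.143^(2/3) × 0.00023^(1/2) = 57.52 ft³/s

57.5 ft³/s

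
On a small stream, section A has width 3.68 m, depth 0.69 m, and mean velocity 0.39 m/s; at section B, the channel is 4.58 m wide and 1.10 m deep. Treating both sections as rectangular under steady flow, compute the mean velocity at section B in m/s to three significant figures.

Q = A₁V₁ = (3.68×0.69) × 0.39 = 0.9903 m³/s
A₂ = 4.58 × 1.10 = 5.038 m²
V₂ = Q/A₂ = 0.9903/5.038 = 0.1966 m/s

0.197 m/s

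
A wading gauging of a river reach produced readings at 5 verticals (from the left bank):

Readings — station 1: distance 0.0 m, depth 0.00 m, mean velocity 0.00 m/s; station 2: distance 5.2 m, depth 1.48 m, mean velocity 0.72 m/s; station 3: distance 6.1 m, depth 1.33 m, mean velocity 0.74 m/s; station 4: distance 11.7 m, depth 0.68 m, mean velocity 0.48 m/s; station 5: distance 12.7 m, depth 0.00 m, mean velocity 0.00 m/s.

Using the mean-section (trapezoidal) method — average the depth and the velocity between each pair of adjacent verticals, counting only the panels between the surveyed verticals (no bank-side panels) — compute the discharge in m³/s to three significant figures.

5.82 m³/s

Panel 1-2: Δb = 5.2 m, d̄ = (0.00+1.48)/2 = 0.74, v̄ = (0.00+0.72)/2 = 0.36 → q = 5.2×0.74×0.36 = 1.385 m³/s
Panel 2-3: Δb = 0.9 m, d̄ = (1.48+1.33)/2 = 1.405, v̄ = (0.72+0.74)/2 = 0.73 → q = 0.9×1.405×0.73 = 0.9231 m³/s
Panel 3-4: Δb = 5.6 m, d̄ = (1.33+0.68)/2 = 1.005, v̄ = (0.74+0.48)/2 = 0.61 → q = 5.6×1.005×0.61 = 3.433 m³/s
Panel 4-5: Δb = 1 m, d̄ = (0.68+0.00)/2 = 0.34, v̄ = (0.48+0.00)/2 = 0.24 → q = 1×0.34×0.24 = 0.08160 m³/s
Q = Σ q = 5.823 m³/s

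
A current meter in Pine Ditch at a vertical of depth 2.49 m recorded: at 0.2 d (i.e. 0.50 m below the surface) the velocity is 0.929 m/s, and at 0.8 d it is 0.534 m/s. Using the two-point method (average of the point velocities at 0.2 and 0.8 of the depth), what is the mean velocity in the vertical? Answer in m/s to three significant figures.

v̄ = (0.929 + 0.534) / 2 = 0.7315 m/s

0.732 m/s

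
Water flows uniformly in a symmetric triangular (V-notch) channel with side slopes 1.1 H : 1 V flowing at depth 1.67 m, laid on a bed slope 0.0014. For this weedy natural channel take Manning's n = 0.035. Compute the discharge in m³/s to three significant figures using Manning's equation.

2.38 m³/s

A = z·y² = 1.1×1.67² = 3.068 m²
P = 2y√(1+z²) = 2×1.67×√(1+1.1²) = 4.965 m
R = A/P = 3.068/4.965 = 0.6178 m
Q = (1/n)·A·R^(2/3)·S^(1/2) = (1/0.035) × 3.068 × 0.6178^(2/3) × 0.0014^(1/2) = 2.379 m³/s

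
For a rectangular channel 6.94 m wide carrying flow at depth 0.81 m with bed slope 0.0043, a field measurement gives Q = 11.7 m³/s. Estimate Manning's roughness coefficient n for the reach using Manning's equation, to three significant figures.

0.0238

A = b·y = 6.94 × 0.81 = 5.621 m²
P = b + 2y = 6.94 + 2×0.81 = 8.560 m
R = A/P = 5.621/8.560 = 0.6567 m
n = (1/Q)·A·R^(2/3)·S^(1/2) = (1/11.7) × 5.621 × 0.7555 × 0.06557 = 0.02380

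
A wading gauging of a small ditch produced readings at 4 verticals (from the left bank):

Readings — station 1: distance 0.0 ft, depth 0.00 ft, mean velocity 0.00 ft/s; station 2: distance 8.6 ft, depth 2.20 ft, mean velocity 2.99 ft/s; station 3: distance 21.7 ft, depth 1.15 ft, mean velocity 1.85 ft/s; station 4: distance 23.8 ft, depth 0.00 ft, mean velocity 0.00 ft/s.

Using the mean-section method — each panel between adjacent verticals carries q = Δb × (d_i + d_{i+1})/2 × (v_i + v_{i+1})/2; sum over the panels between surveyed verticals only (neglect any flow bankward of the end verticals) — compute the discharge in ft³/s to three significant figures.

68.4 ft³/s

Panel 1-2: Δb = 8.6 ft, d̄ = (0.00+2.20)/2 = 1.1, v̄ = (0.00+2.99)/2 = 1.495 → q = 8.6×1.1×1.495 = 14.14 ft³/s
Panel 2-3: Δb = 13.1 ft, d̄ = (2.20+1.15)/2 = 1.675, v̄ = (2.99+1.85)/2 = 2.42 → q = 13.1×1.675×2.42 = 53.10 ft³/s
Panel 3-4: Δb = 2.1 ft, d̄ = (1.15+0.00)/2 = 0.575, v̄ = (1.85+0.00)/2 = 0.925 → q = 2.1×0.575×0.925 = 1.117 ft³/s
Q = Σ q = 68.36 ft³/s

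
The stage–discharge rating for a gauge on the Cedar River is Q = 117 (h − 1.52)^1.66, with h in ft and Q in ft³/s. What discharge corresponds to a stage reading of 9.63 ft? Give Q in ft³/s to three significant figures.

Q = 117 × (9.63 − 1.52)^1.66 = 117 × 8.11^1.66 = 3777 ft³/s

3780 ft³/s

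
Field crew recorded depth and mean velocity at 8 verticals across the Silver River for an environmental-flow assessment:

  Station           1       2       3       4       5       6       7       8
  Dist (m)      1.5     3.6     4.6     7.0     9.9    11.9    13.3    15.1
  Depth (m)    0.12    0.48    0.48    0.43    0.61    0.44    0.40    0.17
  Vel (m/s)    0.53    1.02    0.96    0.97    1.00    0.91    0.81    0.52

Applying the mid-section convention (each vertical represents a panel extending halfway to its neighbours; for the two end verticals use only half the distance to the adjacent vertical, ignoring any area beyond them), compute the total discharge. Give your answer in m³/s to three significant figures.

5.49 m³/s

w_1 = (3.6 − 1.5)/2 = 1.05 m; q_1 = 0.53 × 0.12 × 1.05 = 0.06678 m³/s
w_2 = (4.6 − 1.5)/2 = 1.55 m; q_2 = 1.02 × 0.48 × 1.55 = 0.7589 m³/s
w_3 = (7.0 − 3.6)/2 = 1.7 m; q_3 = 0.96 × 0.48 × 1.7 = 0.7834 m³/s
w_4 = (9.9 − 4.6)/2 = 2.65 m; q_4 = 0.97 × 0.43 × 2.65 = 1.105 m³/s
w_5 = (11.9 − 7.0)/2 = 2.45 m; q_5 = 1.00 × 0.61 × 2.45 = 1.495 m³/s
w_6 = (13.3 − 9.9)/2 = 1.7 m; q_6 = 0.91 × 0.44 × 1.7 = 0.6807 m³/s
w_7 = (15.1 − 11.9)/2 = 1.6 m; q_7 = 0.81 × 0.40 × 1.6 = 0.5184 m³/s
w_8 = (15.1 − 13.3)/2 = 0.9 m; q_8 = 0.52 × 0.17 × 0.9 = 0.07956 m³/s
Q = Σ qᵢ = 5.487 m³/s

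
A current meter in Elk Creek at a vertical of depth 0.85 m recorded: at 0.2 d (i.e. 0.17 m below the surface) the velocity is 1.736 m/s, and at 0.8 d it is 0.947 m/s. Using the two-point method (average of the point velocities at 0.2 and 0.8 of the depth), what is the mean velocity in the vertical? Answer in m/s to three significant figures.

1.34 m/s

v̄ = (1.736 + 0.947) / 2 = 1.342 m/s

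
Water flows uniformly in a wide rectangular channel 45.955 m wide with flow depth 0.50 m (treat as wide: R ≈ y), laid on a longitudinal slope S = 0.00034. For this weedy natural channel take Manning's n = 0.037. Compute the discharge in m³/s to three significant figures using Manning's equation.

7.21 m³/s

A = b·y = 45.955 × 0.50 = 22.98 m²
Wide channel: R ≈ y = 0.50 m
Q = (1/n)·A·R^(2/3)·S^(1/2) = (1/0.037) × 22.98 × 0.5000^(2/3) × 0.00034^(1/2) = 7.214 m³/s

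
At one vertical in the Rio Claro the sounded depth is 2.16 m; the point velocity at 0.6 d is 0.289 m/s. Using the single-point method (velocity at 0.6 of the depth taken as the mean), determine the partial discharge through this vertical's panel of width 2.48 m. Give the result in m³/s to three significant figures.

1.55 m³/s

v̄ = v₀.₆ = 0.289 m/s
q = v̄ × d × w = 0.2890 × 2.16 × 2.48 = 1.548 m³/s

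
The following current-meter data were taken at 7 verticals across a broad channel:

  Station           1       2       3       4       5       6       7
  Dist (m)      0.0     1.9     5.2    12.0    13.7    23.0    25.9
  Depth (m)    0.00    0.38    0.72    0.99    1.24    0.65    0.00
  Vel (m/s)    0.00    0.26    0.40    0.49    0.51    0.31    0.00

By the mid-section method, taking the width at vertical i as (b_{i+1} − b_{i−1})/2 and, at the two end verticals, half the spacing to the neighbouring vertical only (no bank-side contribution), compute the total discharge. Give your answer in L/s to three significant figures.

8480 L/s

w_2 = (5.2 − 0.0)/2 = 2.6 m; q_2 = 0.26 × 0.38 × 2.6 = 0.2569 m³/s
w_3 = (12.0 − 1.9)/2 = 5.05 m; q_3 = 0.40 × 0.72 × 5.05 = 1.454 m³/s
w_4 = (13.7 − 5.2)/2 = 4.25 m; q_4 = 0.49 × 0.99 × 4.25 = 2.062 m³/s
w_5 = (23.0 − 12.0)/2 = 5.5 m; q_5 = 0.51 × 1.24 × 5.5 = 3.478 m³/s
w_6 = (25.9 − 13.7)/2 = 6.1 m; q_6 = 0.31 × 0.65 × 6.1 = 1.229 m³/s
Stations 1, 7 contribute zero (depth or velocity is 0).
Q = Σ qᵢ = 8.480 m³/s
= 8.480 × 1000 = 8480 L/s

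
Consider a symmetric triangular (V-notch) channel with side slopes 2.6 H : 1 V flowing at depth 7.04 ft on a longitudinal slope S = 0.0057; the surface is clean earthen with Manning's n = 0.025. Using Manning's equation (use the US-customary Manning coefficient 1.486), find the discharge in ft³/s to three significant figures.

1280 ft³/s

A = z·y² = 2.6×7.04² = 128.9 ft²
P = 2y√(1+z²) = 2×7.04×√(1+2.6²) = 39.22 ft
R = A/P = 128.9/39.22 = 3.285 ft
Q = (1.486/n)·A·R^(2/3)·S^(1/2) = (1.486/0.025) × 128.9 × 3.285^(2/3) × 0.0057^(1/2) = 1278 ft³/s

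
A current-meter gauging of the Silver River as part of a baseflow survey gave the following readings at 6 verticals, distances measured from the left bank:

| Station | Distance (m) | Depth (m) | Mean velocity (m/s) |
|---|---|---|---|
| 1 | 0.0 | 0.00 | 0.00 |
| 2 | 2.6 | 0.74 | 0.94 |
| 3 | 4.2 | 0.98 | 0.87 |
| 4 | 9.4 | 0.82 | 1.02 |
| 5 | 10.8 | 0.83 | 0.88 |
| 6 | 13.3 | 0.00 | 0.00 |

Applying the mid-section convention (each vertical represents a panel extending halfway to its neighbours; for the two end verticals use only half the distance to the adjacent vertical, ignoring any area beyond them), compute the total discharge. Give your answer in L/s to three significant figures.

8540 L/s

w_2 = (4.2 − 0.0)/2 = 2.1 m; q_2 = 0.94 × 0.74 × 2.1 = 1.461 m³/s
w_3 = (9.4 − 2.6)/2 = 3.4 m; q_3 = 0.87 × 0.98 × 3.4 = 2.899 m³/s
w_4 = (10.8 − 4.2)/2 = 3.3 m; q_4 = 1.02 × 0.82 × 3.3 = 2.760 m³/s
w_5 = (13.3 − 9.4)/2 = 1.95 m; q_5 = 0.88 × 0.83 × 1.95 = 1.424 m³/s
Stations 1, 6 contribute zero (depth or velocity is 0).
Q = Σ qᵢ = 8.544 m³/s
= 8.544 × 1000 = 8544 L/s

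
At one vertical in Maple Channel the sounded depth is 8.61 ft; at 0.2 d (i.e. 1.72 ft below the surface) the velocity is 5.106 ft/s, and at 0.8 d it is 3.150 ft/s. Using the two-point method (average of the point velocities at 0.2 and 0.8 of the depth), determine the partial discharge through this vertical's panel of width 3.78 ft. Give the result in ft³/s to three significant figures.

134 ft³/s

v̄ = (5.106 + 3.150) / 2 = 4.128 ft/s
q = v̄ × d × w = 4.128 × 8.61 × 3.78 = 134.3 ft³/s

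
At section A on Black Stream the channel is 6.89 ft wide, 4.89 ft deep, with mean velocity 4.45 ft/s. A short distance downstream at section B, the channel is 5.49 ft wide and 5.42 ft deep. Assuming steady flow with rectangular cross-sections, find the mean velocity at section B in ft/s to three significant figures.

Q = A₁V₁ = (6.89×4.89) × 4.45 = 149.9 ft³/s
A₂ = 5.49 × 5.42 = 29.76 ft²
V₂ = Q/A₂ = 149.9/29.76 = 5.039 ft/s

5.04 ft/s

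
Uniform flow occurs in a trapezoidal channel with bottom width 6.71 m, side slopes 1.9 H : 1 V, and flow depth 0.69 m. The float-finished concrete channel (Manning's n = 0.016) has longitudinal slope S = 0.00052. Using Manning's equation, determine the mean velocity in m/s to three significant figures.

A = (b + z·y)·y = (6.71 + 1.9×0.69)×0.69 = 5.534 m²
P = b + 2y√(1+z²) = 6.71 + 2×0.69×√(1+1.9²) = 9.673 m
R = A/P = 5.534/9.673 = 0.5722 m
Q = (1/n)·A·R^(2/3)·S^(1/2) = (1/0.016) × 5.534 × 0.5722^(2/3) × 0.00052^(1/2) = 5.436 m³/s
V = Q/A = 5.436/5.534 = 0.9823 m/s

0.982 m/s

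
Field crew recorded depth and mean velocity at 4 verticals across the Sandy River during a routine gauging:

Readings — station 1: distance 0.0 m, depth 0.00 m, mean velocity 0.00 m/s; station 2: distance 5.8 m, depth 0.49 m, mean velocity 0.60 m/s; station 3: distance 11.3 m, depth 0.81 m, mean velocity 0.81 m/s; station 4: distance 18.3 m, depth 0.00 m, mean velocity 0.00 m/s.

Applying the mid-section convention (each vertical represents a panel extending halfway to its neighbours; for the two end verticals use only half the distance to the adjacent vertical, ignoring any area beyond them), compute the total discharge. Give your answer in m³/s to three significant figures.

w_2 = (11.3 − 0.0)/2 = 5.65 m; q_2 = 0.60 × 0.49 × 5.65 = 1.661 m³/s
w_3 = (18.3 − 5.8)/2 = 6.25 m; q_3 = 0.81 × 0.81 × 6.25 = 4.101 m³/s
Stations 1, 4 contribute zero (depth or velocity is 0).
Q = Σ qᵢ = 5.762 m³/s

5.76 m³/s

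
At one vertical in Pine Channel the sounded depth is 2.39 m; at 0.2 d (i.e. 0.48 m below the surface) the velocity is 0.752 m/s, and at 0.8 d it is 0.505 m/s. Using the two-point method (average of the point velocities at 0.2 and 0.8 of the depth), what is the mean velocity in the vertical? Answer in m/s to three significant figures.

0.629 m/s

v̄ = (0.752 + 0.505) / 2 = 0.6285 m/s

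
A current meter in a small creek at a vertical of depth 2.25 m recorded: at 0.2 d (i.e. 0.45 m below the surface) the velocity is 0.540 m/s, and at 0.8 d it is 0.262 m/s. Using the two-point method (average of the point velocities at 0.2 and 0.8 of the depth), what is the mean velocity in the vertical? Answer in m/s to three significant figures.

v̄ = (0.540 + 0.262) / 2 = 0.4010 m/s

0.401 m/s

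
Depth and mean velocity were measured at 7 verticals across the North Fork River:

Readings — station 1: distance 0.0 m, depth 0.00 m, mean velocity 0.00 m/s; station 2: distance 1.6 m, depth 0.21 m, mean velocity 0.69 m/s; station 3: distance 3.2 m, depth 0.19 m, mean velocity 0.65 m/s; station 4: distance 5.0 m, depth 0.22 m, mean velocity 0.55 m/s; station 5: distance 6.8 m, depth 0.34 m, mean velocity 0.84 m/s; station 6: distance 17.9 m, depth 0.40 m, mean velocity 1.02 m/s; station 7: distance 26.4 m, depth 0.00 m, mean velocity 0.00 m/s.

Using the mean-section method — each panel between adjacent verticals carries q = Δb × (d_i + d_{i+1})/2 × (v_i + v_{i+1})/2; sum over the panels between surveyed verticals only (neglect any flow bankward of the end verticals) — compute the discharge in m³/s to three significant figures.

5.53 m³/s

Panel 1-2: Δb = 1.6 m, d̄ = (0.00+0.21)/2 = 0.105, v̄ = (0.00+0.69)/2 = 0.345 → q = 1.6×0.105×0.345 = 0.05796 m³/s
Panel 2-3: Δb = 1.6 m, d̄ = (0.21+0.19)/2 = 0.2, v̄ = (0.69+0.65)/2 = 0.67 → q = 1.6×0.2×0.67 = 0.2144 m³/s
Panel 3-4: Δb = 1.8 m, d̄ = (0.19+0.22)/2 = 0.205, v̄ = (0.65+0.55)/2 = 0.6 → q = 1.8×0.205×0.6 = 0.2214 m³/s
Panel 4-5: Δb = 1.8 m, d̄ = (0.22+0.34)/2 = 0.28, v̄ = (0.55+0.84)/2 = 0.695 → q = 1.8×0.28×0.695 = 0.3503 m³/s
Panel 5-6: Δb = 11.1 m, d̄ = (0.34+0.40)/2 = 0.37, v̄ = (0.84+1.02)/2 = 0.93 → q = 11.1×0.37×0.93 = 3.820 m³/s
Panel 6-7: Δb = 8.5 m, d̄ = (0.40+0.00)/2 = 0.2, v̄ = (1.02+0.00)/2 = 0.51 → q = 8.5×0.2×0.51 = 0.8670 m³/s
Q = Σ q = 5.531 m³/s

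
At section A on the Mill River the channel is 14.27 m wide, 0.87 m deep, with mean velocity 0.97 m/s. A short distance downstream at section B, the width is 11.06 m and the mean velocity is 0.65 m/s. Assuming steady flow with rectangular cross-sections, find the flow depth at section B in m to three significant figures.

1.68 m

Q = A₁V₁ = (14.27×0.87) × 0.97 = 12.04 m³/s
d₂ = Q/(b₂ V₂) = 12.04/(11.06×0.65) = 1.675 m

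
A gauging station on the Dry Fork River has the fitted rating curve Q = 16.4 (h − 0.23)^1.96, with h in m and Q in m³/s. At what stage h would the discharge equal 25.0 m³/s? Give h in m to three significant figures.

1.47 m

h − h₀ = (Q/C)^(1/b) = (25.0/16.4)^(1/1.96) = 1.240 m
h = 0.23 + 1.240 = 1.470 m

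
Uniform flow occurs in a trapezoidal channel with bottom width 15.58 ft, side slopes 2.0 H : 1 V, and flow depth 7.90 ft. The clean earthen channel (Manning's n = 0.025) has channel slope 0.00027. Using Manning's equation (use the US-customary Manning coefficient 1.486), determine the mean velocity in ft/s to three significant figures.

A = (b + z·y)·y = (15.58 + 2.0×7.90)×7.90 = 247.9 ft²
P = b + 2y√(1+z²) = 15.58 + 2×7.90×√(1+2.0²) = 50.91 ft
R = A/P = 247.9/50.91 = 4.869 ft
Q = (1.486/n)·A·R^(2/3)·S^(1/2) = (1.486/0.025) × 247.9 × 4.869^(2/3) × 0.00027^(1/2) = 695.6 ft³/s
V = Q/A = 695.6/247.9 = 2.806 ft/s

2.81 ft/s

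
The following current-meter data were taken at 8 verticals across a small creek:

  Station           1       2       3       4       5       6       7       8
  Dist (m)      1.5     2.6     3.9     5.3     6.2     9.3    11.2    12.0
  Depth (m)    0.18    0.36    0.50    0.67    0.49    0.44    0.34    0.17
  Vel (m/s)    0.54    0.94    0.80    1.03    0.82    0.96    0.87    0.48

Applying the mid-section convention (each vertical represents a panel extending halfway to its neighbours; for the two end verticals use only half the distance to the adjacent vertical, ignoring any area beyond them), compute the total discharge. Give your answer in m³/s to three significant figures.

4.08 m³/s

w_1 = (2.6 − 1.5)/2 = 0.55 m; q_1 = 0.54 × 0.18 × 0.55 = 0.05346 m³/s
w_2 = (3.9 − 1.5)/2 = 1.2 m; q_2 = 0.94 × 0.36 × 1.2 = 0.4061 m³/s
w_3 = (5.3 − 2.6)/2 = 1.35 m; q_3 = 0.80 × 0.50 × 1.35 = 0.5400 m³/s
w_4 = (6.2 − 3.9)/2 = 1.15 m; q_4 = 1.03 × 0.67 × 1.15 = 0.7936 m³/s
w_5 = (9.3 − 5.3)/2 = 2 m; q_5 = 0.82 × 0.49 × 2 = 0.8036 m³/s
w_6 = (11.2 − 6.2)/2 = 2.5 m; q_6 = 0.96 × 0.44 × 2.5 = 1.056 m³/s
w_7 = (12.0 − 9.3)/2 = 1.35 m; q_7 = 0.87 × 0.34 × 1.35 = 0.3993 m³/s
w_8 = (12.0 − 11.2)/2 = 0.4 m; q_8 = 0.48 × 0.17 × 0.4 = 0.03264 m³/s
Q = Σ qᵢ = 4.085 m³/s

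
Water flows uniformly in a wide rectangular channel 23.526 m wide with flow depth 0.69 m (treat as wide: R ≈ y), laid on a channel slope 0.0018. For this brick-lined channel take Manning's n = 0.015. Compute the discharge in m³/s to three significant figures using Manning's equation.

35.9 m³/s

A = b·y = 23.526 × 0.69 = 16.23 m²
Wide channel: R ≈ y = 0.69 m
Q = (1/n)·A·R^(2/3)·S^(1/2) = (1/0.015) × 16.23 × 0.6900^(2/3) × 0.0018^(1/2) = 35.85 m³/s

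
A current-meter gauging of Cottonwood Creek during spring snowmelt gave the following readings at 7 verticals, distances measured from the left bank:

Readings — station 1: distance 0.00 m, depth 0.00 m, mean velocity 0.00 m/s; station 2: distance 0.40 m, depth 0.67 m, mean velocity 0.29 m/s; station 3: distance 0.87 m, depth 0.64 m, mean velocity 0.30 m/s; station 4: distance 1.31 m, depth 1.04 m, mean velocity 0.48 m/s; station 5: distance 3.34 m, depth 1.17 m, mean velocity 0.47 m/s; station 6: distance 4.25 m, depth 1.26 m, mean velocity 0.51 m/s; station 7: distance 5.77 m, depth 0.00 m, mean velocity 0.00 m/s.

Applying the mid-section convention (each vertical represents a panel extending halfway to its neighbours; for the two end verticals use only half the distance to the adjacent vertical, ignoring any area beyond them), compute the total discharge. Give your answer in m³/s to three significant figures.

2.38 m³/s

w_2 = (0.87 − 0.00)/2 = 0.435 m; q_2 = 0.29 × 0.67 × 0.435 = 0.08452 m³/s
w_3 = (1.31 − 0.40)/2 = 0.455 m; q_3 = 0.30 × 0.64 × 0.455 = 0.08736 m³/s
w_4 = (3.34 − 0.87)/2 = 1.235 m; q_4 = 0.48 × 1.04 × 1.235 = 0.6165 m³/s
w_5 = (4.25 − 1.31)/2 = 1.47 m; q_5 = 0.47 × 1.17 × 1.47 = 0.8084 m³/s
w_6 = (5.77 − 3.34)/2 = 1.215 m; q_6 = 0.51 × 1.26 × 1.215 = 0.7808 m³/s
Stations 1, 7 contribute zero (depth or velocity is 0).
Q = Σ qᵢ = 2.378 m³/s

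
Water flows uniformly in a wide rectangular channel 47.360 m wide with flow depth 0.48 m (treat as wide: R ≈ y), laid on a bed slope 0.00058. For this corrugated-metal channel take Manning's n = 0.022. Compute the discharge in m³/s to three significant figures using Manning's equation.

A = b·y = 47.360 × 0.48 = 22.73 m²
Wide channel: R ≈ y = 0.48 m
Q = (1/n)·A·R^(2/3)·S^(1/2) = (1/0.022) × 22.73 × 0.4800^(2/3) × 0.00058^(1/2) = 15.26 m³/s

15.3 m³/s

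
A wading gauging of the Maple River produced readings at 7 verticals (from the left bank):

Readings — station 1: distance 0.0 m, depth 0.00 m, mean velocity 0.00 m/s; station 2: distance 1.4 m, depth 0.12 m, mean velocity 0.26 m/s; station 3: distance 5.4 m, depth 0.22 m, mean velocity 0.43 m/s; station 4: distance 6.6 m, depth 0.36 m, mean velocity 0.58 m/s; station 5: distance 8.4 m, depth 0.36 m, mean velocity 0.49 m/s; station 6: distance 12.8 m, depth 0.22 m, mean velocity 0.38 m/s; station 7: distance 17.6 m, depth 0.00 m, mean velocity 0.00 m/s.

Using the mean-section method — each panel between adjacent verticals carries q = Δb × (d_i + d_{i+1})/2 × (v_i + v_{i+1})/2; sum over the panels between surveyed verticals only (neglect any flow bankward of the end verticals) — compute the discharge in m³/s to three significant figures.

1.42 m³/s

Panel 1-2: Δb = 1.4 m, d̄ = (0.00+0.12)/2 = 0.06, v̄ = (0.00+0.26)/2 = 0.13 → q = 1.4×0.06×0.13 = 0.01092 m³/s
Panel 2-3: Δb = 4 m, d̄ = (0.12+0.22)/2 = 0.17, v̄ = (0.26+0.43)/2 = 0.345 → q = 4×0.17×0.345 = 0.2346 m³/s
Panel 3-4: Δb = 1.2 m, d̄ = (0.22+0.36)/2 = 0.29, v̄ = (0.43+0.58)/2 = 0.505 → q = 1.2×0.29×0.505 = 0.1757 m³/s
Panel 4-5: Δb = 1.8 m, d̄ = (0.36+0.36)/2 = 0.36, v̄ = (0.58+0.49)/2 = 0.535 → q = 1.8×0.36×0.535 = 0.3467 m³/s
Panel 5-6: Δb = 4.4 m, d̄ = (0.36+0.22)/2 = 0.29, v̄ = (0.49+0.38)/2 = 0.435 → q = 4.4×0.29×0.435 = 0.5551 m³/s
Panel 6-7: Δb = 4.8 m, d̄ = (0.22+0.00)/2 = 0.11, v̄ = (0.38+0.00)/2 = 0.19 → q = 4.8×0.11×0.19 = 0.1003 m³/s
Q = Σ q = 1.423 m³/s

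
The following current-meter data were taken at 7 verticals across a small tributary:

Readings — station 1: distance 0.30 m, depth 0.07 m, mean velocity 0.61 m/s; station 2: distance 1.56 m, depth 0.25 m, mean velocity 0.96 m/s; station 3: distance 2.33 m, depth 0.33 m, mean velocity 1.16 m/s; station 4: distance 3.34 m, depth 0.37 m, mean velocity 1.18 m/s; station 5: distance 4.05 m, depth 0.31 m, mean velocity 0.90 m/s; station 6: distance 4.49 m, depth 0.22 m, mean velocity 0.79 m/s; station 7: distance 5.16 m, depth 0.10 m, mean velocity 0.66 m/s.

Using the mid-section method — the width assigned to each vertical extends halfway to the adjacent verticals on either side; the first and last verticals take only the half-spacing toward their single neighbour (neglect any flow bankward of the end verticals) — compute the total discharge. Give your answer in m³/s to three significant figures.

1.27 m³/s

w_1 = (1.56 − 0.30)/2 = 0.63 m; q_1 = 0.61 × 0.07 × 0.63 = 0.02690 m³/s
w_2 = (2.33 − 0.30)/2 = 1.015 m; q_2 = 0.96 × 0.25 × 1.015 = 0.2436 m³/s
w_3 = (3.34 − 1.56)/2 = 0.89 m; q_3 = 1.16 × 0.33 × 0.89 = 0.3407 m³/s
w_4 = (4.05 − 2.33)/2 = 0.86 m; q_4 = 1.18 × 0.37 × 0.86 = 0.3755 m³/s
w_5 = (4.49 − 3.34)/2 = 0.575 m; q_5 = 0.90 × 0.31 × 0.575 = 0.1604 m³/s
w_6 = (5.16 − 4.05)/2 = 0.555 m; q_6 = 0.79 × 0.22 × 0.555 = 0.09646 m³/s
w_7 = (5.16 − 4.49)/2 = 0.335 m; q_7 = 0.66 × 0.10 × 0.335 = 0.02211 m³/s
Q = Σ qᵢ = 1.266 m³/s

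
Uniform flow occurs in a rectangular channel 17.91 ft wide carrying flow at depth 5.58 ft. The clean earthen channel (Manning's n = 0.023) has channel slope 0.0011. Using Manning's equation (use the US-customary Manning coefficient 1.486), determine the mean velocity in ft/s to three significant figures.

A = b·y = 17.91 × 5.58 = 99.94 ft²
P = b + 2y = 17.91 + 2×5.58 = 29.07 ft
R = A/P = 99.94/29.07 = 3.438 ft
Q = (1.486/n)·A·R^(2/3)·S^(1/2) = (1.486/0.023) × 99.94 × 3.438^(2/3) × 0.0011^(1/2) = 487.8 ft³/s
V = Q/A = 487.8/99.94 = 4.881 ft/s

4.88 ft/s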